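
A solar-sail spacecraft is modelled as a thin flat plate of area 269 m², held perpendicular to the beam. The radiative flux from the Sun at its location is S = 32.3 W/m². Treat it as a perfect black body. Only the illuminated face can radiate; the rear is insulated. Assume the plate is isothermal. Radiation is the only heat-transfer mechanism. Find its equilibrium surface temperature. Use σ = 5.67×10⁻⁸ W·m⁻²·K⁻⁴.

At equilibrium, absorbed power = emitted power.
Absorbing cross-section = A = 269.0 m²; emitting surface = A = 269.0 m² (ratio 1).
S·A_cross = εσ·A_surf·T⁴  ⇒  T⁴ = S/(1σ).
T⁴ = 1.00·32.3/(1·5.67×10⁻⁸) = 5.697×10⁸ K⁴.
T = (5.697×10⁸)^(1/4).

T ≈ 154 K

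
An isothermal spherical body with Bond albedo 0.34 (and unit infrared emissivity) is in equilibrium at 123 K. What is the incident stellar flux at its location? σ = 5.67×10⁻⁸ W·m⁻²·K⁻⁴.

S ≈ 78.7 W/m²

(1−a)S·πr² = σ·4πr²·T⁴ ⇒ S = 4σT⁴/(1−a).
S = 4·5.67×10⁻⁸·2.289×10⁸/0.660.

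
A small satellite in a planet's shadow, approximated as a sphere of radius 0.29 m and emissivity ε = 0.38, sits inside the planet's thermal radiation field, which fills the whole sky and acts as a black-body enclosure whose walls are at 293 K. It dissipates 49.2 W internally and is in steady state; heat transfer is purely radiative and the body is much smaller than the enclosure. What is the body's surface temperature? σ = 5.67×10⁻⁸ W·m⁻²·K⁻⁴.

For a small grey body in a large enclosure, net radiated power = εσA(T⁴ − T_w⁴).
Steady state: P = εσA(T⁴ − T_w⁴) with A = 4πr² = 1.057 m².
T⁴ = P/(εσA) + T_w⁴ = 49.2/(0.38·5.67×10⁻⁸·1.057) + (293)⁴
    = 2.161×10⁹ + 7.370×10⁹ = 9.531×10⁹ K⁴.

T ≈ 312 K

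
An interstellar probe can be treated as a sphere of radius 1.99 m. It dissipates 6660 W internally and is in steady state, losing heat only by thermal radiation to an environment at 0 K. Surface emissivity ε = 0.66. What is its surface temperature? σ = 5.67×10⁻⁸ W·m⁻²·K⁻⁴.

Steady state: internal power = radiated power, P = εσA T⁴.
Radiating area A = 4πr² = 49.76 m².
T⁴ = P/(εσA) = 6660/(0.66·5.67×10⁻⁸·49.76) = 3.576×10⁹ K⁴.
T = (3.576×10⁹)^(1/4).

T ≈ 245 K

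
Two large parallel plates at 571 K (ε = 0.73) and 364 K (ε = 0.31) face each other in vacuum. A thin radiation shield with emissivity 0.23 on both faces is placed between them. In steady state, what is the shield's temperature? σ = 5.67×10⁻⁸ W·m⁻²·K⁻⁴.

T_s ≈ 513 K

In steady state the net flux on the hot side equals that on the cold side.
σ(T₁⁴−T_s⁴)/D₁ = σ(T_s⁴−T₂⁴)/D₂, with D₁ = 1/ε₁+1/ε_s−1 = 4.718, D₂ = 1/ε_s+1/ε₂−1 = 6.574.
Solve for T_s⁴: T_s⁴ = (D₂·T₁⁴ + D₁·T₂⁴)/(D₁+D₂) = 6.922×10¹⁰ K⁴.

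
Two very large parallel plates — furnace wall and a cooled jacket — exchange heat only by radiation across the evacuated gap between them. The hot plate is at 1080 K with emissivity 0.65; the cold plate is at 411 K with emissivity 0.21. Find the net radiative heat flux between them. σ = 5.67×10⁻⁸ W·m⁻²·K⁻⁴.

q ≈ 14200 W/m²

For two infinite grey parallel plates, q = σ(T₁⁴ − T₂⁴)/(1/ε₁ + 1/ε₂ − 1).
T₁⁴ − T₂⁴ = 1.360×10¹² − 2.853×10¹⁰ = 1.332×10¹² K⁴.
1/ε₁ + 1/ε₂ − 1 = 1.538 + 4.762 − 1 = 5.300.
q = 5.67×10⁻⁸ × 1.332×10¹² / 5.300.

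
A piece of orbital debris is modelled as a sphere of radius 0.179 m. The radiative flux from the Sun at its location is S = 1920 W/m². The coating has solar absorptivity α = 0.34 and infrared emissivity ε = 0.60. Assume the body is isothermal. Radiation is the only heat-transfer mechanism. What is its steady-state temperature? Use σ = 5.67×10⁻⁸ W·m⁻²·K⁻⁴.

T ≈ 263 K

At equilibrium, absorbed power = emitted power.
Absorbing cross-section = πr² = 0.1007 m²; emitting surface = 4πr² = 0.4026 m² (ratio 4).
αS·A_cross = εσ·A_surf·T⁴  ⇒  T⁴ = αS/(ε·4σ).
T⁴ = 0.340·1920/(0.60·4·5.67×10⁻⁸) = 4.797×10⁹ K⁴.
T = (4.797×10⁹)^(1/4).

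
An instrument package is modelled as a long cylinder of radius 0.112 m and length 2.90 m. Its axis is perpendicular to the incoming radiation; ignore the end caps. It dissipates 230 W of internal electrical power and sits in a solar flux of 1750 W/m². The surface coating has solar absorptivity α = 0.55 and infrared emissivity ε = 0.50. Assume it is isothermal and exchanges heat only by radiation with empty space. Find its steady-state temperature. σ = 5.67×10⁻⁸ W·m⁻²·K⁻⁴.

At steady state, absorbed solar power + internal power = radiated power.
Absorbed: α·S·A_cross = 0.55·1750·0.6496 = 625.2 W (cross-section 2rL).
Total input = 625.2 + 230 = 855.2 W.
Radiated: εσ·A_surf·T⁴ with A_surf = 2πrL = 2.041 m².
T⁴ = 855.2/(0.50·5.67×10⁻⁸·2.041) = 1.478×10¹⁰ K⁴.

T ≈ 349 K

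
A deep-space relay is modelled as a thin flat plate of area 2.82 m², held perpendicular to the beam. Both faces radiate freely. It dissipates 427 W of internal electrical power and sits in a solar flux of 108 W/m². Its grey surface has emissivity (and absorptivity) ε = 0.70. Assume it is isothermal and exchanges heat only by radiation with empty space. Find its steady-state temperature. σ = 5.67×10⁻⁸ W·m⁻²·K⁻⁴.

T ≈ 231 K

At steady state, absorbed solar power + internal power = radiated power.
Absorbed: α·S·A_cross = 0.70·108·2.820 = 213.2 W (cross-section A).
Total input = 213.2 + 427 = 640.2 W.
Radiated: εσ·A_surf·T⁴ with A_surf = 2A = 5.640 m².
T⁴ = 640.2/(0.70·5.67×10⁻⁸·5.640) = 2.860×10⁹ K⁴.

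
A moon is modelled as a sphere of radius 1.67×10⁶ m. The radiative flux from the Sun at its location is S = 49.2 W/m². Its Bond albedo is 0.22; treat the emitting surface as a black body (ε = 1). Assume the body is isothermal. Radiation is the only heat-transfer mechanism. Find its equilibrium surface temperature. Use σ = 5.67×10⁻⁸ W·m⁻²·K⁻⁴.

T ≈ 114 K

At equilibrium, absorbed power = emitted power.
Absorbing cross-section = πr² = 8.762×10¹² m²; emitting surface = 4πr² = 3.505×10¹³ m² (ratio 4).
(1−a)S·A_cross = εσ·A_surf·T⁴  ⇒  T⁴ = (1−a)S/(4σ).
T⁴ = 0.780·49.2/(4·5.67×10⁻⁸) = 1.692×10⁸ K⁴.
T = (1.692×10⁸)^(1/4).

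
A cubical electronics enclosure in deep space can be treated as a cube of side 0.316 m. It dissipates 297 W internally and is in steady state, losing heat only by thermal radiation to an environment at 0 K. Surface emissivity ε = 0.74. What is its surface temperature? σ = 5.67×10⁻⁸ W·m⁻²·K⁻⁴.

T ≈ 330 K

Steady state: internal power = radiated power, P = εσA T⁴.
Radiating area A = 6L² = 0.5991 m².
T⁴ = P/(εσA) = 297/(0.74·5.67×10⁻⁸·0.5991) = 1.181×10¹⁰ K⁴.
T = (1.181×10¹⁰)^(1/4).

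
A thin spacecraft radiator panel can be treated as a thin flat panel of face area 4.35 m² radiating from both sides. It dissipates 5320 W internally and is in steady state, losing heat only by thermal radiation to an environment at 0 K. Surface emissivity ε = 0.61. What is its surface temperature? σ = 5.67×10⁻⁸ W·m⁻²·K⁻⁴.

T ≈ 365 K

Steady state: internal power = radiated power, P = εσA T⁴.
Radiating area A = 2·4.35 = 8.700 m².
T⁴ = P/(εσA) = 5320/(0.61·5.67×10⁻⁸·8.700) = 1.768×10¹⁰ K⁴.
T = (1.768×10¹⁰)^(1/4).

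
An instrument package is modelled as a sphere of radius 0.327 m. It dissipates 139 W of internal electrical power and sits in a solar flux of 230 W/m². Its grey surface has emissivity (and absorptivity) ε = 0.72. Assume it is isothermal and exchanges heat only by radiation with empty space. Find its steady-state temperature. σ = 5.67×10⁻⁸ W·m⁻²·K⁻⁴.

At steady state, absorbed solar power + internal power = radiated power.
Absorbed: α·S·A_cross = 0.72·230·0.3359 = 55.63 W (cross-section πr²).
Total input = 55.63 + 139 = 194.6 W.
Radiated: εσ·A_surf·T⁴ with A_surf = 4πr² = 1.344 m².
T⁴ = 194.6/(0.72·5.67×10⁻⁸·1.344) = 3.548×10⁹ K⁴.

T ≈ 244 K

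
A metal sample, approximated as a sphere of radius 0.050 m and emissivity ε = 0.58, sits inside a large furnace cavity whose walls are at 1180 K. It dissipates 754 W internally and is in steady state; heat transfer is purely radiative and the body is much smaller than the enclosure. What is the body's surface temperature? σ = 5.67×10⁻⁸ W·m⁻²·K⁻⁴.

T ≈ 1280 K

For a small grey body in a large enclosure, net radiated power = εσA(T⁴ − T_w⁴).
Steady state: P = εσA(T⁴ − T_w⁴) with A = 4πr² = 0.03142 m².
T⁴ = P/(εσA) + T_w⁴ = 754/(0.58·5.67×10⁻⁸·0.03142) + (1180)⁴
    = 7.298×10¹¹ + 1.939×10¹² = 2.669×10¹² K⁴.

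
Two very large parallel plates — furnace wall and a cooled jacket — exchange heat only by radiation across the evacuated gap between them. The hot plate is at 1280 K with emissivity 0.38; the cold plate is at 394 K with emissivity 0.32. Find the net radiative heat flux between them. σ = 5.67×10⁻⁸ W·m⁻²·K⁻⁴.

q ≈ 31700 W/m²

For two infinite grey parallel plates, q = σ(T₁⁴ − T₂⁴)/(1/ε₁ + 1/ε₂ − 1).
T₁⁴ − T₂⁴ = 2.684×10¹² − 2.410×10¹⁰ = 2.660×10¹² K⁴.
1/ε₁ + 1/ε₂ − 1 = 2.632 + 3.125 − 1 = 4.757.
q = 5.67×10⁻⁸ × 2.660×10¹² / 4.757.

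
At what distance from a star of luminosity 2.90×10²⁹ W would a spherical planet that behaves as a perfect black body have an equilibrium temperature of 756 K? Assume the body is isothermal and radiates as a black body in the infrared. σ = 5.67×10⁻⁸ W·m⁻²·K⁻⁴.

For an isothermal black-emitting sphere, (1−a)S·πr² = σ·4πr²·T⁴ ⇒ S = 4σT⁴/(1−a).
S = 4·5.67×10⁻⁸·(756)⁴/1.00 = 74080 W/m².
Flux falls as S = L/(4πd²), so d = √(L/(4πS)) = √(2.90×10²⁹/(4π·74080)).

d ≈ 5.58×10¹¹ m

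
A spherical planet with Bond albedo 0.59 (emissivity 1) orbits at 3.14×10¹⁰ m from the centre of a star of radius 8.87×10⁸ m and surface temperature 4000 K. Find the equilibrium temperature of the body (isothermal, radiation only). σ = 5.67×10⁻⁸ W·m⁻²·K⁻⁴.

T ≈ 380 K

The star's surface emits σT_*⁴; at distance d the flux is S = σT_*⁴(R_*/d)².
S = 5.67×10⁻⁸·(4000)⁴·(8.87×10⁸/3.14×10¹⁰)² = 11580 W/m².
For an isothermal sphere T⁴ = (1−a)S/(4σ) = 2.094×10¹⁰ K⁴.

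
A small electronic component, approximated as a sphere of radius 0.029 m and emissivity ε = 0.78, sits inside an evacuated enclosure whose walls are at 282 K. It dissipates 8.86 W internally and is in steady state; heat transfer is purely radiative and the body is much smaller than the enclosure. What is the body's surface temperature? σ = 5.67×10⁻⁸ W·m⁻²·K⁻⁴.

T ≈ 399 K

For a small grey body in a large enclosure, net radiated power = εσA(T⁴ − T_w⁴).
Steady state: P = εσA(T⁴ − T_w⁴) with A = 4πr² = 0.01057 m².
T⁴ = P/(εσA) + T_w⁴ = 8.86/(0.78·5.67×10⁻⁸·0.01057) + (282)⁴
    = 1.896×10¹⁰ + 6.324×10⁹ = 2.528×10¹⁰ K⁴.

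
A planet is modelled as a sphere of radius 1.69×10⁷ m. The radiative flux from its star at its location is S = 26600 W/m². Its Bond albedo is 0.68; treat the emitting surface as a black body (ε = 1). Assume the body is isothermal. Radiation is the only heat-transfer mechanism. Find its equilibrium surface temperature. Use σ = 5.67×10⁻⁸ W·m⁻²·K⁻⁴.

At equilibrium, absorbed power = emitted power.
Absorbing cross-section = πr² = 8.973×10¹⁴ m²; emitting surface = 4πr² = 3.589×10¹⁵ m² (ratio 4).
(1−a)S·A_cross = εσ·A_surf·T⁴  ⇒  T⁴ = (1−a)S/(4σ).
T⁴ = 0.320·26600/(4·5.67×10⁻⁸) = 3.753×10¹⁰ K⁴.
T = (3.753×10¹⁰)^(1/4).

T ≈ 440 K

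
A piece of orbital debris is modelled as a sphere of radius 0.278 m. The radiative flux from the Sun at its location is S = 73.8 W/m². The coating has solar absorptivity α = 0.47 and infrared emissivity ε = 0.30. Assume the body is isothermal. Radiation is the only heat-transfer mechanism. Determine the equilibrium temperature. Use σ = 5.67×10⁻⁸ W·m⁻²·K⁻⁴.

At equilibrium, absorbed power = emitted power.
Absorbing cross-section = πr² = 0.2428 m²; emitting surface = 4πr² = 0.9712 m² (ratio 4).
αS·A_cross = εσ·A_surf·T⁴  ⇒  T⁴ = αS/(ε·4σ).
T⁴ = 0.470·73.8/(0.30·4·5.67×10⁻⁸) = 5.098×10⁸ K⁴.
T = (5.098×10⁸)^(1/4).

T ≈ 150 K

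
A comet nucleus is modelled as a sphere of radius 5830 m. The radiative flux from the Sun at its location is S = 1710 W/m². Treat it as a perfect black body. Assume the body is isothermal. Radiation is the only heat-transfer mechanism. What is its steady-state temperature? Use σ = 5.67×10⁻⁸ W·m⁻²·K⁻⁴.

T ≈ 295 K

At equilibrium, absorbed power = emitted power.
Absorbing cross-section = πr² = 1.068×10⁸ m²; emitting surface = 4πr² = 4.271×10⁸ m² (ratio 4).
S·A_cross = εσ·A_surf·T⁴  ⇒  T⁴ = S/(4σ).
T⁴ = 1.00·1710/(4·5.67×10⁻⁸) = 7.540×10⁹ K⁴.
T = (7.540×10⁹)^(1/4).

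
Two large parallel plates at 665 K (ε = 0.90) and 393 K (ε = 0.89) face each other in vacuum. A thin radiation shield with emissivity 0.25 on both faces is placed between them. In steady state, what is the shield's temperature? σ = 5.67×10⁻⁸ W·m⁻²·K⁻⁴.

In steady state the net flux on the hot side equals that on the cold side.
σ(T₁⁴−T_s⁴)/D₁ = σ(T_s⁴−T₂⁴)/D₂, with D₁ = 1/ε₁+1/ε_s−1 = 4.111, D₂ = 1/ε_s+1/ε₂−1 = 4.124.
Solve for T_s⁴: T_s⁴ = (D₂·T₁⁴ + D₁·T₂⁴)/(D₁+D₂) = 1.098×10¹¹ K⁴.

T_s ≈ 576 K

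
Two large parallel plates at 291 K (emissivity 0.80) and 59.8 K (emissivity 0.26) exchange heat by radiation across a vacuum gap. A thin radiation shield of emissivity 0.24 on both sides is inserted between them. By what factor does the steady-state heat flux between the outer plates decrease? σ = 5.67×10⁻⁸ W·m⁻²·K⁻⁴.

Without shield: q₀ = σΔ(T⁴)/(1/ε₁+1/ε₂−1) with denominator 4.096.
With shield the two gaps are in series; the resistances add: (1/ε₁+1/ε_s−1)+(1/ε_s+1/ε₂−1) = 4.417+7.013 = 11.43.
Heat-flux ratio q₀/q = 11.43/4.096.

factor ≈ 2.79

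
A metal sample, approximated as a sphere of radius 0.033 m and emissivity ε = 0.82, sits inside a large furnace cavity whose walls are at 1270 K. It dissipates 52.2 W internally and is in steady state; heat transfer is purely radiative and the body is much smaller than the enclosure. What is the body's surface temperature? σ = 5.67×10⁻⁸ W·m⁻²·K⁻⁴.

T ≈ 1280 K

For a small grey body in a large enclosure, net radiated power = εσA(T⁴ − T_w⁴).
Steady state: P = εσA(T⁴ − T_w⁴) with A = 4πr² = 0.01368 m².
T⁴ = P/(εσA) + T_w⁴ = 52.2/(0.82·5.67×10⁻⁸·0.01368) + (1270)⁴
    = 8.204×10¹⁰ + 2.601×10¹² = 2.683×10¹² K⁴.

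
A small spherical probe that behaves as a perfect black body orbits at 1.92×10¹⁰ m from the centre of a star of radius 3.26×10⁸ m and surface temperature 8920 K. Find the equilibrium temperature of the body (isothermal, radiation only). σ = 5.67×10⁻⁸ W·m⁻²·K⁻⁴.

The star's surface emits σT_*⁴; at distance d the flux is S = σT_*⁴(R_*/d)².
S = 5.67×10⁻⁸·(8920)⁴·(3.26×10⁸/1.92×10¹⁰)² = 1.035×10⁵ W/m².
For an isothermal sphere T⁴ = (1−a)S/(4σ) = 4.563×10¹¹ K⁴.

T ≈ 822 K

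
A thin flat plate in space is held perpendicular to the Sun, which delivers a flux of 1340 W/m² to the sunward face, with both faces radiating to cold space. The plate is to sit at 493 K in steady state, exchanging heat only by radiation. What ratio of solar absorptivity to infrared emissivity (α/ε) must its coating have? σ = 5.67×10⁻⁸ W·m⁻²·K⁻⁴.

α/ε ≈ 5.00

Balance: αS·A = εσ·2A·T⁴ ⇒ α/ε = 2σT⁴/S.
α/ε = 2·5.67×10⁻⁸·(493)⁴/1340 = 2·5.67×10⁻⁸·5.907×10¹⁰/1340.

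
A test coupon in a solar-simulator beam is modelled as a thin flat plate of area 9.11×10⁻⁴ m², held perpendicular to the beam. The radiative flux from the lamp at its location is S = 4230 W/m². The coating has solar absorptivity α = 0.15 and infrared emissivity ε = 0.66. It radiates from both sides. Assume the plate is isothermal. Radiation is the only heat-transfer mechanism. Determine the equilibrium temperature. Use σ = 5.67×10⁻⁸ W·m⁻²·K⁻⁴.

T ≈ 303 K

At equilibrium, absorbed power = emitted power.
Absorbing cross-section = A = 9.110×10⁻⁴ m²; emitting surface = 2A = 0.001822 m² (ratio 2).
αS·A_cross = εσ·A_surf·T⁴  ⇒  T⁴ = αS/(ε·2σ).
T⁴ = 0.150·4230/(0.66·2·5.67×10⁻⁸) = 8.478×10⁹ K⁴.
T = (8.478×10⁹)^(1/4).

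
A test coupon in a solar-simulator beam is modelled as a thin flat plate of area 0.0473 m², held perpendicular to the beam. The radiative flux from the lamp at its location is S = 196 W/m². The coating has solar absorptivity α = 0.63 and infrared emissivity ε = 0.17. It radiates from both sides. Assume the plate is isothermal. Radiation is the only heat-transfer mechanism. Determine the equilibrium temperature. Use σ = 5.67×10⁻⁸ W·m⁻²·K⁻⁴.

T ≈ 283 K

At equilibrium, absorbed power = emitted power.
Absorbing cross-section = A = 0.04730 m²; emitting surface = 2A = 0.09460 m² (ratio 2).
αS·A_cross = εσ·A_surf·T⁴  ⇒  T⁴ = αS/(ε·2σ).
T⁴ = 0.630·196/(0.17·2·5.67×10⁻⁸) = 6.405×10⁹ K⁴.
T = (6.405×10⁹)^(1/4).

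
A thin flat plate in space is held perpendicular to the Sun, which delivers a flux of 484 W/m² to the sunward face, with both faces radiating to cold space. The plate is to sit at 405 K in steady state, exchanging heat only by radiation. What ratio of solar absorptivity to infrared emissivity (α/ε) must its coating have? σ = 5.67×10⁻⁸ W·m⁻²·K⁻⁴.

α/ε ≈ 6.30

Balance: αS·A = εσ·2A·T⁴ ⇒ α/ε = 2σT⁴/S.
α/ε = 2·5.67×10⁻⁸·(405)⁴/484 = 2·5.67×10⁻⁸·2.690×10¹⁰/484.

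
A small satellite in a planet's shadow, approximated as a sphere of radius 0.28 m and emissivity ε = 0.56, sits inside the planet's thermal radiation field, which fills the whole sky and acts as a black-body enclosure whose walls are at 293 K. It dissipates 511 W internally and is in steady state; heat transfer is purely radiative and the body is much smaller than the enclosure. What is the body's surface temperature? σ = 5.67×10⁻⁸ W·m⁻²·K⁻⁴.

For a small grey body in a large enclosure, net radiated power = εσA(T⁴ − T_w⁴).
Steady state: P = εσA(T⁴ − T_w⁴) with A = 4πr² = 0.9852 m².
T⁴ = P/(εσA) + T_w⁴ = 511/(0.56·5.67×10⁻⁸·0.9852) + (293)⁴
    = 1.634×10¹⁰ + 7.370×10⁹ = 2.371×10¹⁰ K⁴.

T ≈ 392 K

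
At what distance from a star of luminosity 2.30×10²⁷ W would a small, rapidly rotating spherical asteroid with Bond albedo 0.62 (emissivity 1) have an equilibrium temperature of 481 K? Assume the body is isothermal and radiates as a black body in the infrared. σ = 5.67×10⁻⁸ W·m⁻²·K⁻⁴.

d ≈ 7.57×10¹⁰ m

For an isothermal black-emitting sphere, (1−a)S·πr² = σ·4πr²·T⁴ ⇒ S = 4σT⁴/(1−a).
S = 4·5.67×10⁻⁸·(481)⁴/0.380 = 31950 W/m².
Flux falls as S = L/(4πd²), so d = √(L/(4πS)) = √(2.30×10²⁷/(4π·31950)).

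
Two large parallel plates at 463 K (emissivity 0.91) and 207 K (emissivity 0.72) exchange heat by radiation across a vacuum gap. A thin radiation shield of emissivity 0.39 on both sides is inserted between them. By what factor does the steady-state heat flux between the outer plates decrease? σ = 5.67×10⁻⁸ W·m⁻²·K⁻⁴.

Without shield: q₀ = σΔ(T⁴)/(1/ε₁+1/ε₂−1) with denominator 1.488.
With shield the two gaps are in series; the resistances add: (1/ε₁+1/ε_s−1)+(1/ε_s+1/ε₂−1) = 2.663+2.953 = 5.616.
Heat-flux ratio q₀/q = 5.616/1.488.

factor ≈ 3.77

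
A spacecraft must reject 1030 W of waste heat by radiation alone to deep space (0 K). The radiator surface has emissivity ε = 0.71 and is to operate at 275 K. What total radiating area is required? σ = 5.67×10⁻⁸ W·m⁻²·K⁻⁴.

A ≈ 4.47 m²

P = εσA T⁴ ⇒ A = P/(εσT⁴).
T⁴ = 5.719×10⁹ K⁴.
A = 1030/(0.71 × 5.67×10⁻⁸ × 5.719×10⁹).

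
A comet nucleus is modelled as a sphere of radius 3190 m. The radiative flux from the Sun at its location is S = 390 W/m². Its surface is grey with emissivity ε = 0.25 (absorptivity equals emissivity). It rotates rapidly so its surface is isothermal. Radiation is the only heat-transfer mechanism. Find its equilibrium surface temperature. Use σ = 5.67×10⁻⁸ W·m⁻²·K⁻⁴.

At equilibrium, absorbed power = emitted power.
Absorbing cross-section = πr² = 3.197×10⁷ m²; emitting surface = 4πr² = 1.279×10⁸ m² (ratio 4).
εS·A_cross = εσ·A_surf·T⁴  ⇒  T⁴ = S/(4σ)   (ε cancels).
T⁴ = 390/(4·5.67×10⁻⁸) = 1.720×10⁹ K⁴.
T = (1.720×10⁹)^(1/4).

T ≈ 204 K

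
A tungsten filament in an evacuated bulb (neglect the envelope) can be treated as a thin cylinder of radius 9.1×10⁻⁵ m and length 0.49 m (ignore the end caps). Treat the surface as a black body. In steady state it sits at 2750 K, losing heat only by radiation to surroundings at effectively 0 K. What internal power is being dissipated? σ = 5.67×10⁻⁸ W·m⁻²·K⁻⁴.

Steady state: P = εσA T⁴.
A = 2πrL = 2.802×10⁻⁴ m²; T⁴ = (2750)⁴ = 5.719×10¹³ K⁴.
P = 1.0 × 5.67×10⁻⁸ × 2.802×10⁻⁴ × 5.719×10¹³.

P ≈ 909 W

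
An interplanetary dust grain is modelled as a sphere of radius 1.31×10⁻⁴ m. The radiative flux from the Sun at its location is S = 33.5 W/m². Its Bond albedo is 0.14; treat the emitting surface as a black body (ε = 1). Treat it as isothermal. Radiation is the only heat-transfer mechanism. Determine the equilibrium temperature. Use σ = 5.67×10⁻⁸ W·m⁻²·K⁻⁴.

At equilibrium, absorbed power = emitted power.
Absorbing cross-section = πr² = 5.391×10⁻⁸ m²; emitting surface = 4πr² = 2.157×10⁻⁷ m² (ratio 4).
(1−a)S·A_cross = εσ·A_surf·T⁴  ⇒  T⁴ = (1−a)S/(4σ).
T⁴ = 0.860·33.5/(4·5.67×10⁻⁸) = 1.270×10⁸ K⁴.
T = (1.270×10⁸)^(1/4).

T ≈ 106 K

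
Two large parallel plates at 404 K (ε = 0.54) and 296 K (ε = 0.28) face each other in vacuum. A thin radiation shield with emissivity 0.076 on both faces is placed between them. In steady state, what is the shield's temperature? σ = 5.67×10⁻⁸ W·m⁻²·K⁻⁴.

T_s ≈ 365 K

In steady state the net flux on the hot side equals that on the cold side.
σ(T₁⁴−T_s⁴)/D₁ = σ(T_s⁴−T₂⁴)/D₂, with D₁ = 1/ε₁+1/ε_s−1 = 14.01, D₂ = 1/ε_s+1/ε₂−1 = 15.73.
Solve for T_s⁴: T_s⁴ = (D₂·T₁⁴ + D₁·T₂⁴)/(D₁+D₂) = 1.771×10¹⁰ K⁴.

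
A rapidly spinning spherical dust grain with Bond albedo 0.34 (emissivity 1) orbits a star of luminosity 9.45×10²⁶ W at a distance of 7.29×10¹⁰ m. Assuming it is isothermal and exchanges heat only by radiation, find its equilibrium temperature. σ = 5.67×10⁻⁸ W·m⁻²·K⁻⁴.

First find the stellar flux at distance d: S = L/(4πd²) = 9.45×10²⁶/(4π·(7.29×10¹⁰)²) = 14150 W/m².
For an isothermal sphere, absorbed (1−a)S·πr² = emitted σ·4πr²·T⁴, so T⁴ = (1−a)S/(4σ).
T⁴ = 0.660·14150/(4·5.67×10⁻⁸) = 4.118×10¹⁰ K⁴.

T ≈ 450 K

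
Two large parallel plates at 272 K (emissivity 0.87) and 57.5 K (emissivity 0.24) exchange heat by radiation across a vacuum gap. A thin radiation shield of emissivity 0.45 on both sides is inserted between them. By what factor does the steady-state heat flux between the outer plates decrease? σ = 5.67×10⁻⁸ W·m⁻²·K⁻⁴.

factor ≈ 1.80

Without shield: q₀ = σΔ(T⁴)/(1/ε₁+1/ε₂−1) with denominator 4.316.
With shield the two gaps are in series; the resistances add: (1/ε₁+1/ε_s−1)+(1/ε_s+1/ε₂−1) = 2.372+5.389 = 7.761.
Heat-flux ratio q₀/q = 7.761/4.316.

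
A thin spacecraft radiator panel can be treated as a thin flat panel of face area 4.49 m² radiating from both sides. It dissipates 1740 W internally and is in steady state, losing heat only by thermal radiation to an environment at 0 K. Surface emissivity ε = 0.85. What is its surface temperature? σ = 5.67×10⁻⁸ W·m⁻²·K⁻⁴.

Steady state: internal power = radiated power, P = εσA T⁴.
Radiating area A = 2·4.49 = 8.980 m².
T⁴ = P/(εσA) = 1740/(0.85·5.67×10⁻⁸·8.980) = 4.020×10⁹ K⁴.
T = (4.020×10⁹)^(1/4).

T ≈ 252 K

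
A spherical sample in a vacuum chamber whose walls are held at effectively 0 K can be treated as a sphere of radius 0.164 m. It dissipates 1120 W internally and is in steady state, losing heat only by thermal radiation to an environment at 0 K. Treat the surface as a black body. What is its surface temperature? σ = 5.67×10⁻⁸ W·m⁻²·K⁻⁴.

Steady state: internal power = radiated power, P = εσA T⁴.
Radiating area A = 4πr² = 0.3380 m².
T⁴ = P/(εσA) = 1120/(1.0·5.67×10⁻⁸·0.3380) = 5.844×10¹⁰ K⁴.
T = (5.844×10¹⁰)^(1/4).

T ≈ 492 K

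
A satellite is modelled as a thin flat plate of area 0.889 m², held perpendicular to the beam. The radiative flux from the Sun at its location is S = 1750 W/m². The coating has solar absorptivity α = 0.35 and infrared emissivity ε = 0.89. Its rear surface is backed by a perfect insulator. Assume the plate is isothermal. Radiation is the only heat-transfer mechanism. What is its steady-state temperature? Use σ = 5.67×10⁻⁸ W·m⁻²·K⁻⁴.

T ≈ 332 K

At equilibrium, absorbed power = emitted power.
Absorbing cross-section = A = 0.8890 m²; emitting surface = A = 0.8890 m² (ratio 1).
αS·A_cross = εσ·A_surf·T⁴  ⇒  T⁴ = αS/(ε·1σ).
T⁴ = 0.350·1750/(0.89·1·5.67×10⁻⁸) = 1.214×10¹⁰ K⁴.
T = (1.214×10¹⁰)^(1/4).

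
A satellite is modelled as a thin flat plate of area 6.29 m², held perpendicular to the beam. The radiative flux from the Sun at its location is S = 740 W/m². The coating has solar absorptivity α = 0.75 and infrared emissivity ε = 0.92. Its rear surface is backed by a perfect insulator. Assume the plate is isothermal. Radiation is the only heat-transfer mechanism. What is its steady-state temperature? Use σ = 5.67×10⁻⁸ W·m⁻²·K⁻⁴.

T ≈ 321 K

At equilibrium, absorbed power = emitted power.
Absorbing cross-section = A = 6.290 m²; emitting surface = A = 6.290 m² (ratio 1).
αS·A_cross = εσ·A_surf·T⁴  ⇒  T⁴ = αS/(ε·1σ).
T⁴ = 0.750·740/(0.92·1·5.67×10⁻⁸) = 1.064×10¹⁰ K⁴.
T = (1.064×10¹⁰)^(1/4).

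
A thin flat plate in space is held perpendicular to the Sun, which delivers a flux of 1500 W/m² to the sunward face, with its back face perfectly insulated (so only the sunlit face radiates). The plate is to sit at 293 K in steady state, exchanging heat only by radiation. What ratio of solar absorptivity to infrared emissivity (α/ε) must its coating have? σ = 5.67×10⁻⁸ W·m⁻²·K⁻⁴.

Balance: αS·A = εσ·1A·T⁴ ⇒ α/ε = σT⁴/S.
α/ε = 5.67×10⁻⁸·(293)⁴/1500 = 5.67×10⁻⁸·7.370×10⁹/1500.

α/ε ≈ 0.279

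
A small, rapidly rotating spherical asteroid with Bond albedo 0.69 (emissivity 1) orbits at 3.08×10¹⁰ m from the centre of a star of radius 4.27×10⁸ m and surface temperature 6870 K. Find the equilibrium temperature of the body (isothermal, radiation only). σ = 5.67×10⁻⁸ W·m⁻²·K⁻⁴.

T ≈ 427 K

The star's surface emits σT_*⁴; at distance d the flux is S = σT_*⁴(R_*/d)².
S = 5.67×10⁻⁸·(6870)⁴·(4.27×10⁸/3.08×10¹⁰)² = 24280 W/m².
For an isothermal sphere T⁴ = (1−a)S/(4σ) = 3.318×10¹⁰ K⁴.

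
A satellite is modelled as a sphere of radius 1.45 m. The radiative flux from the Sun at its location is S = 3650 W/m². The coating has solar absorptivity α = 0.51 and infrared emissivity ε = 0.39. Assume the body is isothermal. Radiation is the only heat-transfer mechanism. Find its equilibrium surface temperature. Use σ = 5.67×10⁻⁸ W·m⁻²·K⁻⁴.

T ≈ 381 K

At equilibrium, absorbed power = emitted power.
Absorbing cross-section = πr² = 6.605 m²; emitting surface = 4πr² = 26.42 m² (ratio 4).
αS·A_cross = εσ·A_surf·T⁴  ⇒  T⁴ = αS/(ε·4σ).
T⁴ = 0.510·3650/(0.39·4·5.67×10⁻⁸) = 2.105×10¹⁰ K⁴.
T = (2.105×10¹⁰)^(1/4).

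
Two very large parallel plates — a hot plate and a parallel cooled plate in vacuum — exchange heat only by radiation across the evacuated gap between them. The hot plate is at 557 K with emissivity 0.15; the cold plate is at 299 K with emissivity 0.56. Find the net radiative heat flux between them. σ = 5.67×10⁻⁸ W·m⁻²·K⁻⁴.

For two infinite grey parallel plates, q = σ(T₁⁴ − T₂⁴)/(1/ε₁ + 1/ε₂ − 1).
T₁⁴ − T₂⁴ = 9.625×10¹⁰ − 7.993×10⁹ = 8.826×10¹⁰ K⁴.
1/ε₁ + 1/ε₂ − 1 = 6.667 + 1.786 − 1 = 7.452.
q = 5.67×10⁻⁸ × 8.826×10¹⁰ / 7.452.

q ≈ 672 W/m²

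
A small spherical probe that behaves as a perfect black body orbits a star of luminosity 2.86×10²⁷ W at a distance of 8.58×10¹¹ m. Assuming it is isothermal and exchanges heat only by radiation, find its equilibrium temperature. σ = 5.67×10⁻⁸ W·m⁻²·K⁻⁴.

T ≈ 192 K

First find the stellar flux at distance d: S = L/(4πd²) = 2.86×10²⁷/(4π·(8.58×10¹¹)²) = 309.2 W/m².
For an isothermal sphere, absorbed (1−a)S·πr² = emitted σ·4πr²·T⁴, so T⁴ = (1−a)S/(4σ).
T⁴ = 1.00·309.2/(4·5.67×10⁻⁸) = 1.363×10⁹ K⁴.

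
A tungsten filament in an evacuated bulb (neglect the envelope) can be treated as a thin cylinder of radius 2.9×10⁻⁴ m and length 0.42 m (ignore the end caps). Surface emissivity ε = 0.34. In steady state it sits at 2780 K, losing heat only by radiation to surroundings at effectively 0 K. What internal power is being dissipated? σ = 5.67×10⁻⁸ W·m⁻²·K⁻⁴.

P ≈ 881 W

Steady state: P = εσA T⁴.
A = 2πrL = 7.653×10⁻⁴ m²; T⁴ = (2780)⁴ = 5.973×10¹³ K⁴.
P = 0.34 × 5.67×10⁻⁸ × 7.653×10⁻⁴ × 5.973×10¹³.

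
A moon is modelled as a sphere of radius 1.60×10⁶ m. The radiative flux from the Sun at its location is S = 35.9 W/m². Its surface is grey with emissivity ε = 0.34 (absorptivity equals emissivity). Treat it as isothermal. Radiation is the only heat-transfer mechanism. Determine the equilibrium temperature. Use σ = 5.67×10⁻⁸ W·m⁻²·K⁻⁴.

T ≈ 112 K

At equilibrium, absorbed power = emitted power.
Absorbing cross-section = πr² = 8.042×10¹² m²; emitting surface = 4πr² = 3.217×10¹³ m² (ratio 4).
εS·A_cross = εσ·A_surf·T⁴  ⇒  T⁴ = S/(4σ)   (ε cancels).
T⁴ = 35.9/(4·5.67×10⁻⁸) = 1.583×10⁸ K⁴.
T = (1.583×10⁸)^(1/4).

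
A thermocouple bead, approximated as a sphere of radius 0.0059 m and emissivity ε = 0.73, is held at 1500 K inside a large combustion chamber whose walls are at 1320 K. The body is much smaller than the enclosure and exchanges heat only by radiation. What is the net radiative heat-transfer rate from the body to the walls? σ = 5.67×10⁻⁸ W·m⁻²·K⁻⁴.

P_net ≈ 36.7 W

For a small grey body in a large enclosure: P_net = εσA(T_body⁴ − T_wall⁴).
A = 4πr² = 4.374×10⁻⁴ m²; T_body⁴ − T_wall⁴ = 5.062×10¹² − 3.036×10¹² = 2.027×10¹² K⁴.
|P_net| = 0.73·5.67×10⁻⁸·4.374×10⁻⁴·2.027×10¹².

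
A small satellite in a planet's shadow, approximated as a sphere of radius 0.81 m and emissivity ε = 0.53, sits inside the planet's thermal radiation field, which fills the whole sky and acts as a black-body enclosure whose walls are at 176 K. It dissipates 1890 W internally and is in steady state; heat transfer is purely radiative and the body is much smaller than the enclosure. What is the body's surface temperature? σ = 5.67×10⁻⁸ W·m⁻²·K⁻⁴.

For a small grey body in a large enclosure, net radiated power = εσA(T⁴ − T_w⁴).
Steady state: P = εσA(T⁴ − T_w⁴) with A = 4πr² = 8.245 m².
T⁴ = P/(εσA) + T_w⁴ = 1890/(0.53·5.67×10⁻⁸·8.245) + (176)⁴
    = 7.628×10⁹ + 9.595×10⁸ = 8.588×10⁹ K⁴.

T ≈ 304 K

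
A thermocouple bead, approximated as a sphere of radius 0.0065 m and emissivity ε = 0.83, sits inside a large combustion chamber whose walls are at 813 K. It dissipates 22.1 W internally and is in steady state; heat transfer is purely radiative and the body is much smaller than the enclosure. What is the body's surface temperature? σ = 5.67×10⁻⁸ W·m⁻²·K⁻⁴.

For a small grey body in a large enclosure, net radiated power = εσA(T⁴ − T_w⁴).
Steady state: P = εσA(T⁴ − T_w⁴) with A = 4πr² = 5.309×10⁻⁴ m².
T⁴ = P/(εσA) + T_w⁴ = 22.1/(0.83·5.67×10⁻⁸·5.309×10⁻⁴) + (813)⁴
    = 8.845×10¹¹ + 4.369×10¹¹ = 1.321×10¹² K⁴.

T ≈ 1070 K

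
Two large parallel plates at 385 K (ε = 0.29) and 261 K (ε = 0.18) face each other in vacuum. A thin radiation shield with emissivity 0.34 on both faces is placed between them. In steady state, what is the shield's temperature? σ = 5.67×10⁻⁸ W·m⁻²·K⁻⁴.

In steady state the net flux on the hot side equals that on the cold side.
σ(T₁⁴−T_s⁴)/D₁ = σ(T_s⁴−T₂⁴)/D₂, with D₁ = 1/ε₁+1/ε_s−1 = 5.389, D₂ = 1/ε_s+1/ε₂−1 = 7.497.
Solve for T_s⁴: T_s⁴ = (D₂·T₁⁴ + D₁·T₂⁴)/(D₁+D₂) = 1.472×10¹⁰ K⁴.

T_s ≈ 348 K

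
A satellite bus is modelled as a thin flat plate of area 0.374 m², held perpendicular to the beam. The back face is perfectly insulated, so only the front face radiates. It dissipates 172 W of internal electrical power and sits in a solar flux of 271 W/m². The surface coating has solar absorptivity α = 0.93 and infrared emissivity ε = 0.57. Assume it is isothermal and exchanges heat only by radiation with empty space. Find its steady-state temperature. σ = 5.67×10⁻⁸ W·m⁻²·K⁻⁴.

At steady state, absorbed solar power + internal power = radiated power.
Absorbed: α·S·A_cross = 0.93·271·0.3740 = 94.26 W (cross-section A).
Total input = 94.26 + 172 = 266.3 W.
Radiated: εσ·A_surf·T⁴ with A_surf = A = 0.3740 m².
T⁴ = 266.3/(0.57·5.67×10⁻⁸·0.3740) = 2.203×10¹⁰ K⁴.

T ≈ 385 K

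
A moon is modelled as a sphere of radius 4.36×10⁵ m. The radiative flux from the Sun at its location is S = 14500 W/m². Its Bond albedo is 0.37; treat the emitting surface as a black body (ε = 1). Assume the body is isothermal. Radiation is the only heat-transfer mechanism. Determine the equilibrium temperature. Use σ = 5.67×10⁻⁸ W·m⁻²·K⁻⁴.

At equilibrium, absorbed power = emitted power.
Absorbing cross-section = πr² = 5.972×10¹¹ m²; emitting surface = 4πr² = 2.389×10¹² m² (ratio 4).
(1−a)S·A_cross = εσ·A_surf·T⁴  ⇒  T⁴ = (1−a)S/(4σ).
T⁴ = 0.630·14500/(4·5.67×10⁻⁸) = 4.028×10¹⁰ K⁴.
T = (4.028×10¹⁰)^(1/4).

T ≈ 448 K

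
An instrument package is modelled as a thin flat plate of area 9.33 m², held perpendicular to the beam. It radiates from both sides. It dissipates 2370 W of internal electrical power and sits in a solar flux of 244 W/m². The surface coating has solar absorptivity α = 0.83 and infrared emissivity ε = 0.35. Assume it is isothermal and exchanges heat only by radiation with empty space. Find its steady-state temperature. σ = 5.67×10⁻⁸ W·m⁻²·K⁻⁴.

T ≈ 327 K

At steady state, absorbed solar power + internal power = radiated power.
Absorbed: α·S·A_cross = 0.83·244·9.330 = 1890 W (cross-section A).
Total input = 1890 + 2370 = 4260 W.
Radiated: εσ·A_surf·T⁴ with A_surf = 2A = 18.66 m².
T⁴ = 4260/(0.35·5.67×10⁻⁸·18.66) = 1.150×10¹⁰ K⁴.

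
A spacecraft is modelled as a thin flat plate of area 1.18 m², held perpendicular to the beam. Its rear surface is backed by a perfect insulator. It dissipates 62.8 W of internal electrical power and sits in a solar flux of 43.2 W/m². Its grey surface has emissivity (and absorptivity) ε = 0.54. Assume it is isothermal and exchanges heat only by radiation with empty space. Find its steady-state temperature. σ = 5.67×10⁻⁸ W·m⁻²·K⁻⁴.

T ≈ 224 K

At steady state, absorbed solar power + internal power = radiated power.
Absorbed: α·S·A_cross = 0.54·43.2·1.180 = 27.53 W (cross-section A).
Total input = 27.53 + 62.8 = 90.33 W.
Radiated: εσ·A_surf·T⁴ with A_surf = A = 1.180 m².
T⁴ = 90.33/(0.54·5.67×10⁻⁸·1.180) = 2.500×10⁹ K⁴.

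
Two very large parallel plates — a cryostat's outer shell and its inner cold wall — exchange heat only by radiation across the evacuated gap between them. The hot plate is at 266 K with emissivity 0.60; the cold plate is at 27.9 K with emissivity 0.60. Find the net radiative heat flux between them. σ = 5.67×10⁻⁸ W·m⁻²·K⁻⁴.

For two infinite grey parallel plates, q = σ(T₁⁴ − T₂⁴)/(1/ε₁ + 1/ε₂ − 1).
T₁⁴ − T₂⁴ = 5.006×10⁹ − 6.059×10⁵ = 5.006×10⁹ K⁴.
1/ε₁ + 1/ε₂ − 1 = 1.667 + 1.667 − 1 = 2.333.
q = 5.67×10⁻⁸ × 5.006×10⁹ / 2.333.

q ≈ 122 W/m²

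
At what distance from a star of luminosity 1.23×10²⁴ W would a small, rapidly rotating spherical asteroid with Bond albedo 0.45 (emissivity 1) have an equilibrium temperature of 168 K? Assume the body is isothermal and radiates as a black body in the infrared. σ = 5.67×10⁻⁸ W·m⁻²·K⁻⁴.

d ≈ 1.73×10¹⁰ m

For an isothermal black-emitting sphere, (1−a)S·πr² = σ·4πr²·T⁴ ⇒ S = 4σT⁴/(1−a).
S = 4·5.67×10⁻⁸·(168)⁴/0.550 = 328.5 W/m².
Flux falls as S = L/(4πd²), so d = √(L/(4πS)) = √(1.23×10²⁴/(4π·328.5)).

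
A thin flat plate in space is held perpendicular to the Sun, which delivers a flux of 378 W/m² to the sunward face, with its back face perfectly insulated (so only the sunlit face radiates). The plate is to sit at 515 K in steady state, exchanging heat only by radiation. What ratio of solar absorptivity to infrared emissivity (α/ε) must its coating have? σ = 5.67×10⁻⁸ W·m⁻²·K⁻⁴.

Balance: αS·A = εσ·1A·T⁴ ⇒ α/ε = σT⁴/S.
α/ε = 5.67×10⁻⁸·(515)⁴/378 = 5.67×10⁻⁸·7.034×10¹⁰/378.

α/ε ≈ 10.6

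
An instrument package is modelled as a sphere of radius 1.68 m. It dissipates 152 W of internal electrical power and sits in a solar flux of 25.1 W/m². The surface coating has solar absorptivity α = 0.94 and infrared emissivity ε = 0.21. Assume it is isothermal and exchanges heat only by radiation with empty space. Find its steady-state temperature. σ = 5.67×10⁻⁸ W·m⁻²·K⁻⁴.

T ≈ 171 K

At steady state, absorbed solar power + internal power = radiated power.
Absorbed: α·S·A_cross = 0.94·25.1·8.867 = 209.2 W (cross-section πr²).
Total input = 209.2 + 152 = 361.2 W.
Radiated: εσ·A_surf·T⁴ with A_surf = 4πr² = 35.47 m².
T⁴ = 361.2/(0.21·5.67×10⁻⁸·35.47) = 8.553×10⁸ K⁴.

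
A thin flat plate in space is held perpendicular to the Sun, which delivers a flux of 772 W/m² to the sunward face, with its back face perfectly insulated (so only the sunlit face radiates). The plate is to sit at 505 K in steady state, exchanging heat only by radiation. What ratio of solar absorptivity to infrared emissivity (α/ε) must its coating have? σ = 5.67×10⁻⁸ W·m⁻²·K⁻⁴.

α/ε ≈ 4.78

Balance: αS·A = εσ·1A·T⁴ ⇒ α/ε = σT⁴/S.
α/ε = 5.67×10⁻⁸·(505)⁴/772 = 5.67×10⁻⁸·6.504×10¹⁰/772.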